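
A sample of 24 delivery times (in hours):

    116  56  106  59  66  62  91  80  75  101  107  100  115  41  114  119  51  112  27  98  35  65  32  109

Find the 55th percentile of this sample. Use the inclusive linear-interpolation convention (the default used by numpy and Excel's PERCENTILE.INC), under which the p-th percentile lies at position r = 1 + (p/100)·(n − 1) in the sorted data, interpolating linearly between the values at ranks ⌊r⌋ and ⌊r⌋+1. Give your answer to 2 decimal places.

Sorted: 27, 32, 35, 41, 51, 56, 59, 62, 65, 66, 75, 80, 91, 98, 100, 101, 106, 107, 109, 112, 114, 115, 116, 119.
n = 24.
r = 1 + (55/100)·(24 − 1) = 1 + 12.65 = 13.65.
Rank 13 is 91 and rank 14 is 98.
Interpolate: 91 + 0.65·(98 − 91) = 91 + 0.65·7 = 95.55.

95.55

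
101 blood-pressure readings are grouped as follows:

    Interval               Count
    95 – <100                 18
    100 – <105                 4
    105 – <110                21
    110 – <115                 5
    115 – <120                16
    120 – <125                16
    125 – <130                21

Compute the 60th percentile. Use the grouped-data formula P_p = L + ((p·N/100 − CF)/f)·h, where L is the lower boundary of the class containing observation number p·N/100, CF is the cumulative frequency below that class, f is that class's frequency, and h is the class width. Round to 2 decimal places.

118.94

N = 101; target position k = 60/100 · 101 = 60.6.
Cumulative frequencies: 18, 22, 43, 48, 64, 80, 101.
Observation 60.6 falls in the class 115 – <120.
L = 115, CF = 48, f = 16, h = 5.
P60 = 115 + ((60.6 − 48)/16)·5 = 115 + 3.9375 = 118.938.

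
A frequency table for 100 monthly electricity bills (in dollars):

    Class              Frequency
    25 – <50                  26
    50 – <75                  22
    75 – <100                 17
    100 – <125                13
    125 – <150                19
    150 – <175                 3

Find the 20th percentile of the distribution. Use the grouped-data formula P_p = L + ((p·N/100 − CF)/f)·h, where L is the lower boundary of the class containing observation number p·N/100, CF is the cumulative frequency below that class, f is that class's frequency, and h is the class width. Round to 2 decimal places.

N = 100; target position k = 20/100 · 100 = 20.
Cumulative frequencies: 26, 48, 65, 78, 97, 100.
Observation 20 falls in the class 25 – <50.
L = 25, CF = 0, f = 26, h = 25.
P20 = 25 + ((20 − 0)/26)·25 = 25 + 19.2308 = 44.2308.

44.23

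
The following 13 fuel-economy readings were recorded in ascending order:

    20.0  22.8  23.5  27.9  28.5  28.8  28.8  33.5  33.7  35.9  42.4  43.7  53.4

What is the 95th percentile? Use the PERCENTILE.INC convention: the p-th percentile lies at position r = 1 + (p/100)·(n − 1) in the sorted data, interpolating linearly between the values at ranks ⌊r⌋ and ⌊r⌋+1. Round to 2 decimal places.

n = 13.
r = 1 + (95/100)·(13 − 1) = 1 + 11.4 = 12.4.
Rank 12 is 43.7 and rank 13 is 53.4.
Interpolate: 43.7 + 0.4·(53.4 − 43.7) = 43.7 + 0.4·9.7 = 47.58.

47.58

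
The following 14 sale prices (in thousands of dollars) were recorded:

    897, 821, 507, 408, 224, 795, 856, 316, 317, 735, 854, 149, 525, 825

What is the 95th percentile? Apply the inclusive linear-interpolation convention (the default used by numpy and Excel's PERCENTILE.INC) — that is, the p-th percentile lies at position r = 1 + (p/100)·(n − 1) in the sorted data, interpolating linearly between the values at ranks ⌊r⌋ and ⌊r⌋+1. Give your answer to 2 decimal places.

870.35

Sorted: 149, 224, 316, 317, 408, 507, 525, 735, 795, 821, 825, 854, 856, 897.
n = 14.
r = 1 + (95/100)·(14 − 1) = 1 + 12.35 = 13.35.
Rank 13 is 856 and rank 14 is 897.
Interpolate: 856 + 0.35·(897 − 856) = 856 + 0.35·41 = 870.35.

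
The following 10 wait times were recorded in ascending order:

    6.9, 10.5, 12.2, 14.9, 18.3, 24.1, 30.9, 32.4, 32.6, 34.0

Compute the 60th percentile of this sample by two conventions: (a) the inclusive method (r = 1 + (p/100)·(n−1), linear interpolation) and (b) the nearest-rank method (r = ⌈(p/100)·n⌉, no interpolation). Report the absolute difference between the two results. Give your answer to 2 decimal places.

2.72

n = 10.
(a) r = 6.4; between ranks 6 (24.1) and 7 (30.9): 26.82.
(b) the nearest-rank method: rank 6 → 24.1.
|26.82 − 24.1| = 2.72.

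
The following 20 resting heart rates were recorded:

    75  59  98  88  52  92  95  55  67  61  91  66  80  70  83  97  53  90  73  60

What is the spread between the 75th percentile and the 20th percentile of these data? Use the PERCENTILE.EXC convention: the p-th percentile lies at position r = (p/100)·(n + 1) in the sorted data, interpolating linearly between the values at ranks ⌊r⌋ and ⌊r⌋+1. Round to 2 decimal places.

31.55

Sorted: 52, 53, 55, 59, 60, 61, 66, 67, 70, 73, 75, 80, 83, 88, 90, 91, 92, 95, 97, 98.
n = 20.
P20: r = 4.2; ranks 4–5 are 59, 60; interpolating gives 59.2.
P75: r = 15.75; ranks 15–16 are 90, 91; interpolating gives 90.75.
Difference: 90.75 − 59.2 = 31.55.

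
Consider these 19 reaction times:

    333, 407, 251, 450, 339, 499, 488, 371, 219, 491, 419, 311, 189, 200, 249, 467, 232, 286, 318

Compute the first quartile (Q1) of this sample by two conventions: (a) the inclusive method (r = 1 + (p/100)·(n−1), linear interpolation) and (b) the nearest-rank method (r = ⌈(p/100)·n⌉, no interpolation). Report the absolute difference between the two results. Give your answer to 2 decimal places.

1.00

Sorted: 189, 200, 219, 232, 249, 251, 286, 311, 318, 333, 339, 371, 407, 419, 450, 467, 488, 491, 499.
n = 19.
(a) r = 5.5; between ranks 5 (249) and 6 (251): 250.
(b) the nearest-rank method: rank 5 → 249.
|250 − 249| = 1.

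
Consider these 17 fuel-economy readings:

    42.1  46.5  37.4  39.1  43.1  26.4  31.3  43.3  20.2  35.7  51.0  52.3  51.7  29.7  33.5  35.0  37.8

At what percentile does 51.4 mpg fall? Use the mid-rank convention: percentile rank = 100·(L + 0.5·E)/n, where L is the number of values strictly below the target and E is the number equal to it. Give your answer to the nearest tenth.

Sorted: 20.2, 26.4, 29.7, 31.3, 33.5, 35.0, 35.7, 37.4, 37.8, 39.1, 42.1, 43.1, 43.3, 46.5, 51.0, 51.7, 52.3.
Count below 51.4: L = 15; count equal: E = 0; n = 17.
Percentile rank = 100·(15 + 0.5·0)/17 = 100·15/17 = 88.24.

88.2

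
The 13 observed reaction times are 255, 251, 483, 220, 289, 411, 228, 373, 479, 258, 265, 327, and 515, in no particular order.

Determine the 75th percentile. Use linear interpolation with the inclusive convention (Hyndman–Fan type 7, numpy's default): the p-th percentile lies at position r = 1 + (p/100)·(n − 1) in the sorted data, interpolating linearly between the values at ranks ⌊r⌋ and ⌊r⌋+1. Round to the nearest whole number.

Sorted: 220, 228, 251, 255, 258, 265, 289, 327, 373, 411, 479, 483, 515.
n = 13.
r = 1 + (75/100)·(13 − 1) = 1 + 9 = 10.
r is an integer, so P75 is the value at rank 10: 411.

411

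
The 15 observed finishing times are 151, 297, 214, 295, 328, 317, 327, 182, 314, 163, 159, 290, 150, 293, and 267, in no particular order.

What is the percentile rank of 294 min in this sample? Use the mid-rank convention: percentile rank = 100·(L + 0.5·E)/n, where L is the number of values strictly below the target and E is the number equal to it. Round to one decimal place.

60.0

Sorted: 150, 151, 159, 163, 182, 214, 267, 290, 293, 295, 297, 314, 317, 327, 328.
Count below 294: L = 9; count equal: E = 0; n = 15.
Percentile rank = 100·(9 + 0.5·0)/15 = 100·9/15 = 60.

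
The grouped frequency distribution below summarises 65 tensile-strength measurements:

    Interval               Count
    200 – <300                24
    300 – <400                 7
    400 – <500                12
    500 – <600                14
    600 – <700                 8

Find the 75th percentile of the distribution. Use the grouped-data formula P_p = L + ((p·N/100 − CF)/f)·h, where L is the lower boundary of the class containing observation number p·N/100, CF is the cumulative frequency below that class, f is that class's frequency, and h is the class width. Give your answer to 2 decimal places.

N = 65; target position k = 75/100 · 65 = 48.75.
Cumulative frequencies: 24, 31, 43, 57, 65.
Observation 48.75 falls in the class 500 – <600.
L = 500, CF = 43, f = 14, h = 100.
P75 = 500 + ((48.75 − 43)/14)·100 = 500 + 41.0714 = 541.071.

541.07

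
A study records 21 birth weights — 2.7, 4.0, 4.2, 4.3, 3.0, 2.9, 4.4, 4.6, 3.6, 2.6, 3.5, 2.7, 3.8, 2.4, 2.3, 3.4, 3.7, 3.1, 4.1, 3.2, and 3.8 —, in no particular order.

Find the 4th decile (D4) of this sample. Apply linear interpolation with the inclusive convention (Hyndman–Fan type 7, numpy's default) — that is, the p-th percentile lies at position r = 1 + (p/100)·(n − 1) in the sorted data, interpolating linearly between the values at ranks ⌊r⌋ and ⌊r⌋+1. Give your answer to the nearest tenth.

3.2

Sorted: 2.3, 2.4, 2.6, 2.7, 2.7, 2.9, 3.0, 3.1, 3.2, 3.4, 3.5, 3.6, 3.7, 3.8, 3.8, 4.0, 4.1, 4.2, 4.3, 4.4, 4.6.
n = 21.
r = 1 + (40/100)·(21 − 1) = 1 + 8 = 9.
r is an integer, so P40 is the value at rank 9: 3.2.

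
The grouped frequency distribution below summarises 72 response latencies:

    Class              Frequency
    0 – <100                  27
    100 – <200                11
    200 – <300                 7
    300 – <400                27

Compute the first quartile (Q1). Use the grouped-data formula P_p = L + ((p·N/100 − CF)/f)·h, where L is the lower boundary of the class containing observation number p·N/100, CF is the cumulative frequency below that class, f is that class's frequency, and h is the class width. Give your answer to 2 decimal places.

66.67

N = 72; target position k = 25/100 · 72 = 18.
Cumulative frequencies: 27, 38, 45, 72.
Observation 18 falls in the class 0 – <100.
L = 0, CF = 0, f = 27, h = 100.
P25 = 0 + ((18 − 0)/27)·100 = 0 + 66.6667 = 66.6667.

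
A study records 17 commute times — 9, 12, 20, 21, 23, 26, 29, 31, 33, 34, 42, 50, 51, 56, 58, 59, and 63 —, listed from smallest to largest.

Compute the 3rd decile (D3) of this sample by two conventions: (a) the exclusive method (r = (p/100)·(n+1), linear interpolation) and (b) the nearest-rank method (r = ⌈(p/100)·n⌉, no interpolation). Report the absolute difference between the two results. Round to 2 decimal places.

n = 17.
(a) r = 5.4; between ranks 5 (23) and 6 (26): 24.2.
(b) the nearest-rank method: rank 6 → 26.
|24.2 − 26| = 1.8.

1.80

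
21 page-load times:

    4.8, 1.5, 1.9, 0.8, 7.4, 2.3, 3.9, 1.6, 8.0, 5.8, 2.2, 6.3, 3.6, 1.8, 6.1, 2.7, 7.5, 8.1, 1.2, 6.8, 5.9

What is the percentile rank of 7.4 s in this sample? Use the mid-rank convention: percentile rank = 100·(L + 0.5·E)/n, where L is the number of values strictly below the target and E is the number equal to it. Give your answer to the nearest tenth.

83.3

Sorted: 0.8, 1.2, 1.5, 1.6, 1.8, 1.9, 2.2, 2.3, 2.7, 3.6, 3.9, 4.8, 5.8, 5.9, 6.1, 6.3, 6.8, 7.4, 7.5, 8.0, 8.1.
Count below 7.4: L = 17; count equal: E = 1; n = 21.
Percentile rank = 100·(17 + 0.5·1)/21 = 100·17.5/21 = 83.33.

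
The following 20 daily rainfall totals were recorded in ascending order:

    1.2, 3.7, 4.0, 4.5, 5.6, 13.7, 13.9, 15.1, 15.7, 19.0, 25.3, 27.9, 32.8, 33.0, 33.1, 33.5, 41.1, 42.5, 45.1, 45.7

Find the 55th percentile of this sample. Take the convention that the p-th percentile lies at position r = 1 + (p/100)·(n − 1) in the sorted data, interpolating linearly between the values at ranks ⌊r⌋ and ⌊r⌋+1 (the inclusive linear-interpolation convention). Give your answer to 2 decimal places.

n = 20.
r = 1 + (55/100)·(20 − 1) = 1 + 10.45 = 11.45.
Rank 11 is 25.3 and rank 12 is 27.9.
Interpolate: 25.3 + 0.45·(27.9 − 25.3) = 25.3 + 0.45·2.6 = 26.47.

26.47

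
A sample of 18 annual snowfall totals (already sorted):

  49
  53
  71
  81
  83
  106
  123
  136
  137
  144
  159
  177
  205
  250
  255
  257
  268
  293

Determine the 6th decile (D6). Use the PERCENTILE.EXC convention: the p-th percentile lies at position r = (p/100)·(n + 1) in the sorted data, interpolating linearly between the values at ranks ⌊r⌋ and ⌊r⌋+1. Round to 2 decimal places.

166.20

n = 18.
r = (60/100)·(18 + 1) = 11.4.
Rank 11 is 159 and rank 12 is 177.
Interpolate: 159 + 0.4·(177 − 159) = 159 + 0.4·18 = 166.2.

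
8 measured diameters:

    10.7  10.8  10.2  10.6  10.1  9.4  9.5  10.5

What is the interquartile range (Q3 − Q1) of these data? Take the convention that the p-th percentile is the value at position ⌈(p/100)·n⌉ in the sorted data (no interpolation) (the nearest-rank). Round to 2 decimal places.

1.10

Sorted: 9.4, 9.5, 10.1, 10.2, 10.5, 10.6, 10.7, 10.8.
n = 8.
P25: rank ⌈25/100·8⌉ = 2 → 9.5.
P75: rank ⌈75/100·8⌉ = 6 → 10.6.
Difference: 10.6 − 9.5 = 1.1.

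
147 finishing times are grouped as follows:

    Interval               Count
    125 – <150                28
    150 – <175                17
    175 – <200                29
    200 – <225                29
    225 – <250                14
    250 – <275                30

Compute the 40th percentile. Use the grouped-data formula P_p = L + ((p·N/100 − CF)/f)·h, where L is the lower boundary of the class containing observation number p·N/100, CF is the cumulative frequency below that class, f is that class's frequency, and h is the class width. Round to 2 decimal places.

186.90

N = 147; target position k = 40/100 · 147 = 58.8.
Cumulative frequencies: 28, 45, 74, 103, 117, 147.
Observation 58.8 falls in the class 175 – <200.
L = 175, CF = 45, f = 29, h = 25.
P40 = 175 + ((58.8 − 45)/29)·25 = 175 + 11.8966 = 186.897.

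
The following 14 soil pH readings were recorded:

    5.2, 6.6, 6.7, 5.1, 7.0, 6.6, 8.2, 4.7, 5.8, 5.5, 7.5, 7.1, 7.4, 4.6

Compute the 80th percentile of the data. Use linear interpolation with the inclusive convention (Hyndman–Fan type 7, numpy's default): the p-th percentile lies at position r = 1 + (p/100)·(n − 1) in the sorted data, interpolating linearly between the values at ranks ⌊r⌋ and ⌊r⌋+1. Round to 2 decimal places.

7.22

Sorted: 4.6, 4.7, 5.1, 5.2, 5.5, 5.8, 6.6, 6.6, 6.7, 7.0, 7.1, 7.4, 7.5, 8.2.
n = 14.
r = 1 + (80/100)·(14 − 1) = 1 + 10.4 = 11.4.
Rank 11 is 7.1 and rank 12 is 7.4.
Interpolate: 7.1 + 0.4·(7.4 − 7.1) = 7.1 + 0.4·0.3 = 7.22.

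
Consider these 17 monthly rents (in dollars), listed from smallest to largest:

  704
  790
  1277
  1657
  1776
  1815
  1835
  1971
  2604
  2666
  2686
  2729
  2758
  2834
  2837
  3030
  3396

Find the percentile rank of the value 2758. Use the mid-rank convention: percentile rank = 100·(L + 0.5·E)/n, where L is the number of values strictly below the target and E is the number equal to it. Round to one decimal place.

73.5

Count below 2758: L = 12; count equal: E = 1; n = 17.
Percentile rank = 100·(12 + 0.5·1)/17 = 100·12.5/17 = 73.53.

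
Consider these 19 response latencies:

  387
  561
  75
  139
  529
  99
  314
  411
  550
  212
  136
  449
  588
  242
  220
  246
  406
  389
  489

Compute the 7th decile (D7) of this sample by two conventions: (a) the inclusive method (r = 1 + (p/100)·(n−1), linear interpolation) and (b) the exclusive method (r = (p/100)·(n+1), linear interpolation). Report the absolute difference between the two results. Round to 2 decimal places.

15.20

Sorted: 75, 99, 136, 139, 212, 220, 242, 246, 314, 387, 389, 406, 411, 449, 489, 529, 550, 561, 588.
n = 19.
(a) r = 13.6; between ranks 13 (411) and 14 (449): 433.8.
(b) r = 14 → value at rank 14 = 449.
|433.8 − 449| = 15.2.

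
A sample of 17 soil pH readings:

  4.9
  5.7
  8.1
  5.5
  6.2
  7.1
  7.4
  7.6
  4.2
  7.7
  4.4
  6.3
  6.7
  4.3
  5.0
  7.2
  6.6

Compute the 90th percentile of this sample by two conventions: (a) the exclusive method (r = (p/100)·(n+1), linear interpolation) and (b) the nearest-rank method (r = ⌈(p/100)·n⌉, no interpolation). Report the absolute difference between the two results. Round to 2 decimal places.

Sorted: 4.2, 4.3, 4.4, 4.9, 5.0, 5.5, 5.7, 6.2, 6.3, 6.6, 6.7, 7.1, 7.2, 7.4, 7.6, 7.7, 8.1.
n = 17.
(a) r = 16.2; between ranks 16 (7.7) and 17 (8.1): 7.78.
(b) the nearest-rank method: rank 16 → 7.7.
|7.78 − 7.7| = 0.08.

0.08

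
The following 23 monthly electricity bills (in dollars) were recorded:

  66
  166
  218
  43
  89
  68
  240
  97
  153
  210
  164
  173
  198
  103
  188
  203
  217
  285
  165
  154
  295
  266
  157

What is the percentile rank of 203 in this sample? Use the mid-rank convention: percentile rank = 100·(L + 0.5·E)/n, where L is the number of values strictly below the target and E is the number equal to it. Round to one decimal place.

67.4

Sorted: 43, 66, 68, 89, 97, 103, 153, 154, 157, 164, 165, 166, 173, 188, 198, 203, 210, 217, 218, 240, 266, 285, 295.
Count below 203: L = 15; count equal: E = 1; n = 23.
Percentile rank = 100·(15 + 0.5·1)/23 = 100·15.5/23 = 67.39.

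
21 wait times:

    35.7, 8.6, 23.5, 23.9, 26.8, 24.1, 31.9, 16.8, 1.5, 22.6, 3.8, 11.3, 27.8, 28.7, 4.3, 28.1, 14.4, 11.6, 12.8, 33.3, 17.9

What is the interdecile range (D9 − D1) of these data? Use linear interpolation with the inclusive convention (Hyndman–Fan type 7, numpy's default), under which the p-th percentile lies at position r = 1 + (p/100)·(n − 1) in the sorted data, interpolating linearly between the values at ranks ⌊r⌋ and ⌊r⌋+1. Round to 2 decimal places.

Sorted: 1.5, 3.8, 4.3, 8.6, 11.3, 11.6, 12.8, 14.4, 16.8, 17.9, 22.6, 23.5, 23.9, 24.1, 26.8, 27.8, 28.1, 28.7, 31.9, 33.3, 35.7.
n = 21.
P10: r = 3 (integer) → 4.3.
P90: r = 19 (integer) → 31.9.
Difference: 31.9 − 4.3 = 27.6.

27.60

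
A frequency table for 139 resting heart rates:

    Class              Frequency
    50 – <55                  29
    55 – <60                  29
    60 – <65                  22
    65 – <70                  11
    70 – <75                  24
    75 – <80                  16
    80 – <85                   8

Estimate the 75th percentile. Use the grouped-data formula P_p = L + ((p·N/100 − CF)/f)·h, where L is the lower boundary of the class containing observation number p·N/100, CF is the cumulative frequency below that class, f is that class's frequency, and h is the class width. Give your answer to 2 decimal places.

N = 139; target position k = 75/100 · 139 = 104.25.
Cumulative frequencies: 29, 58, 80, 91, 115, 131, 139.
Observation 104.25 falls in the class 70 – <75.
L = 70, CF = 91, f = 24, h = 5.
P75 = 70 + ((104.25 − 91)/24)·5 = 70 + 2.76042 = 72.7604.

72.76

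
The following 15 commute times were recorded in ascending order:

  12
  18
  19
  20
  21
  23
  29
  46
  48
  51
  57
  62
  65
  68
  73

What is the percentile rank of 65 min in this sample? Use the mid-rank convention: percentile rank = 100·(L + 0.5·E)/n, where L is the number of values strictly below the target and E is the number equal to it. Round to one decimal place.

83.3

Count below 65: L = 12; count equal: E = 1; n = 15.
Percentile rank = 100·(12 + 0.5·1)/15 = 100·12.5/15 = 83.33.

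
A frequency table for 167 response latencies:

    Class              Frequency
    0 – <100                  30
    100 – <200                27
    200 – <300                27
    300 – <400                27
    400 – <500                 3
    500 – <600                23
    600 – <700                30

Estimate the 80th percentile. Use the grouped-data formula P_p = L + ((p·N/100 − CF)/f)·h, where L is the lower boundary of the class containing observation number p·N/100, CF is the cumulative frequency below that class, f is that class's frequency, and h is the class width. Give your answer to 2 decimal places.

N = 167; target position k = 80/100 · 167 = 133.6.
Cumulative frequencies: 30, 57, 84, 111, 114, 137, 167.
Observation 133.6 falls in the class 500 – <600.
L = 500, CF = 114, f = 23, h = 100.
P80 = 500 + ((133.6 − 114)/23)·100 = 500 + 85.2174 = 585.217.

585.22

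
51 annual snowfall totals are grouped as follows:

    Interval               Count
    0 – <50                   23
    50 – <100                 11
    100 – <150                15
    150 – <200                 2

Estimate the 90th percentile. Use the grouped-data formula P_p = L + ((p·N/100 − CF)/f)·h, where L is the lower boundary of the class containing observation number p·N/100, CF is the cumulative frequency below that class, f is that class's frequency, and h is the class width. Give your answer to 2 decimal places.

139.67

N = 51; target position k = 90/100 · 51 = 45.9.
Cumulative frequencies: 23, 34, 49, 51.
Observation 45.9 falls in the class 100 – <150.
L = 100, CF = 34, f = 15, h = 50.
P90 = 100 + ((45.9 − 34)/15)·50 = 100 + 39.6667 = 139.667.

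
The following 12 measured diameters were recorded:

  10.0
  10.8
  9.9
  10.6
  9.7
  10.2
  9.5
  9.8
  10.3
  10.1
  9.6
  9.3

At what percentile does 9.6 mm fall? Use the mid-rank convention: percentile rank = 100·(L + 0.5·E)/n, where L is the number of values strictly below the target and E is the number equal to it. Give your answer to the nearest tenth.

Sorted: 9.3, 9.5, 9.6, 9.7, 9.8, 9.9, 10.0, 10.1, 10.2, 10.3, 10.6, 10.8.
Count below 9.6: L = 2; count equal: E = 1; n = 12.
Percentile rank = 100·(2 + 0.5·1)/12 = 100·2.5/12 = 20.83.

20.8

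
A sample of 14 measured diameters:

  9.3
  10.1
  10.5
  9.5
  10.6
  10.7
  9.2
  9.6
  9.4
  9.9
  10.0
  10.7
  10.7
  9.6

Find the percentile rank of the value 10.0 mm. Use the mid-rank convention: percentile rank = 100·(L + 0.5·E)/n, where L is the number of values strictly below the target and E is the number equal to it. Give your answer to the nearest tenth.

53.6

Sorted: 9.2, 9.3, 9.4, 9.5, 9.6, 9.6, 9.9, 10.0, 10.1, 10.5, 10.6, 10.7, 10.7, 10.7.
Count below 10.0: L = 7; count equal: E = 1; n = 14.
Percentile rank = 100·(7 + 0.5·1)/14 = 100·7.5/14 = 53.57.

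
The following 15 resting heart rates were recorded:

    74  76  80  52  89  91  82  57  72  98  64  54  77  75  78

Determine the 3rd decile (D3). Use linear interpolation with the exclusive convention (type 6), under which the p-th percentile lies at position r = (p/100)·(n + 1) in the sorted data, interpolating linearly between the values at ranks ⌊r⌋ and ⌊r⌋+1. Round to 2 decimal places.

Sorted: 52, 54, 57, 64, 72, 74, 75, 76, 77, 78, 80, 82, 89, 91, 98.
n = 15.
r = (30/100)·(15 + 1) = 4.8.
Rank 4 is 64 and rank 5 is 72.
Interpolate: 64 + 0.8·(72 − 64) = 64 + 0.8·8 = 70.4.

70.40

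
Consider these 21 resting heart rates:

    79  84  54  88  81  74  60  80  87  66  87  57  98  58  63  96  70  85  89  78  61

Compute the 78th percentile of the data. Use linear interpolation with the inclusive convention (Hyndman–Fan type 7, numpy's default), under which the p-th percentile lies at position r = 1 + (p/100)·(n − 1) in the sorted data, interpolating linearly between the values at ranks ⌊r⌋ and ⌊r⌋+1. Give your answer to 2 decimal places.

87.00

Sorted: 54, 57, 58, 60, 61, 63, 66, 70, 74, 78, 79, 80, 81, 84, 85, 87, 87, 88, 89, 96, 98.
n = 21.
r = 1 + (78/100)·(21 − 1) = 1 + 15.6 = 16.6.
Rank 16 is 87 and rank 17 is 87.
Interpolate: 87 + 0.6·(87 − 87) = 87 + 0.6·0 = 87.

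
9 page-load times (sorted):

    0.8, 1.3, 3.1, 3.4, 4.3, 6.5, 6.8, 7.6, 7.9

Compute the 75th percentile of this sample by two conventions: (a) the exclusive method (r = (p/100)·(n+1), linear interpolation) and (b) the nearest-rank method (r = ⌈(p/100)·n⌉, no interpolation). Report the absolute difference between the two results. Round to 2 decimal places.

0.40

n = 9.
(a) r = 7.5; between ranks 7 (6.8) and 8 (7.6): 7.2.
(b) the nearest-rank method: rank 7 → 6.8.
|7.2 − 6.8| = 0.4.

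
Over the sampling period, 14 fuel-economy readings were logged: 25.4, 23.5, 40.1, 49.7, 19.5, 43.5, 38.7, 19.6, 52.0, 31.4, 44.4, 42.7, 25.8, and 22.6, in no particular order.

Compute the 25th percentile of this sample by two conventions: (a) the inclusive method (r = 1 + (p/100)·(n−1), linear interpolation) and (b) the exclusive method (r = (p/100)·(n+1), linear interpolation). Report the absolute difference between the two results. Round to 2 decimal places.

0.70

Sorted: 19.5, 19.6, 22.6, 23.5, 25.4, 25.8, 31.4, 38.7, 40.1, 42.7, 43.5, 44.4, 49.7, 52.0.
n = 14.
(a) r = 4.25; between ranks 4 (23.5) and 5 (25.4): 23.975.
(b) r = 3.75; between ranks 3 (22.6) and 4 (23.5): 23.275.
|23.975 − 23.275| = 0.7.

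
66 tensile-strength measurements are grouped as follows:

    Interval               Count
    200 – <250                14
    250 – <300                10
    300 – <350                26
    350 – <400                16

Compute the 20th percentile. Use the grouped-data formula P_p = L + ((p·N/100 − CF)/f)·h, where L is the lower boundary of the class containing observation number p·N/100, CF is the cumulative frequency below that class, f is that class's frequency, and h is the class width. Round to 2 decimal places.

N = 66; target position k = 20/100 · 66 = 13.2.
Cumulative frequencies: 14, 24, 50, 66.
Observation 13.2 falls in the class 200 – <250.
L = 200, CF = 0, f = 14, h = 50.
P20 = 200 + ((13.2 − 0)/14)·50 = 200 + 47.1429 = 247.143.

247.14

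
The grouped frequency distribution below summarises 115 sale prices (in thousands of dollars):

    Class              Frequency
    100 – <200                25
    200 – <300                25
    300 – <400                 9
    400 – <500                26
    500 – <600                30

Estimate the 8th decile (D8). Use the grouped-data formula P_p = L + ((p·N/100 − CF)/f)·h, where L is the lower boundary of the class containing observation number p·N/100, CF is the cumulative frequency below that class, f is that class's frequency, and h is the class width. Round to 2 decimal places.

523.33

N = 115; target position k = 80/100 · 115 = 92.
Cumulative frequencies: 25, 50, 59, 85, 115.
Observation 92 falls in the class 500 – <600.
L = 500, CF = 85, f = 30, h = 100.
P80 = 500 + ((92 − 85)/30)·100 = 500 + 23.3333 = 523.333.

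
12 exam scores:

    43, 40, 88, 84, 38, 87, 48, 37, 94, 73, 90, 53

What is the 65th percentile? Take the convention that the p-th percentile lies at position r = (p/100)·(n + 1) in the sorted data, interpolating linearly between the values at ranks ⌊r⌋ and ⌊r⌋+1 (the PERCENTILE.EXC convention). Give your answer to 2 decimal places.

85.35

Sorted: 37, 38, 40, 43, 48, 53, 73, 84, 87, 88, 90, 94.
n = 12.
r = (65/100)·(12 + 1) = 8.45.
Rank 8 is 84 and rank 9 is 87.
Interpolate: 84 + 0.45·(87 − 84) = 84 + 0.45·3 = 85.35.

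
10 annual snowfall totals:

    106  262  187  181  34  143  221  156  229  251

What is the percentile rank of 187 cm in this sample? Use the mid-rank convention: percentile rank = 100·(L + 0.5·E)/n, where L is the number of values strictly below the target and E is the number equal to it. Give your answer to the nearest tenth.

Sorted: 34, 106, 143, 156, 181, 187, 221, 229, 251, 262.
Count below 187: L = 5; count equal: E = 1; n = 10.
Percentile rank = 100·(5 + 0.5·1)/10 = 100·5.5/10 = 55.

55.0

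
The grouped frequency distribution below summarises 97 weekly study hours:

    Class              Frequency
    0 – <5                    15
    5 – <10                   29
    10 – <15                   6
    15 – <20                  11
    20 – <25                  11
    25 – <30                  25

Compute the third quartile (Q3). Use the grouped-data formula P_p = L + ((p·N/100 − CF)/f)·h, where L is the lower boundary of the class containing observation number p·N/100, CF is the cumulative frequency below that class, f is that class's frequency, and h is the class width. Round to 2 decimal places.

N = 97; target position k = 75/100 · 97 = 72.75.
Cumulative frequencies: 15, 44, 50, 61, 72, 97.
Observation 72.75 falls in the class 25 – <30.
L = 25, CF = 72, f = 25, h = 5.
P75 = 25 + ((72.75 − 72)/25)·5 = 25 + 0.15 = 25.15.

25.15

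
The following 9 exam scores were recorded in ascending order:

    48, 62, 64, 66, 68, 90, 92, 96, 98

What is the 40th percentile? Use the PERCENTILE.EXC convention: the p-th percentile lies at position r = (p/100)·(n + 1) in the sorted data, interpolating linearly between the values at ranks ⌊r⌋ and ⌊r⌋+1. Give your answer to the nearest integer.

n = 9.
r = (40/100)·(9 + 1) = 4.
r is an integer, so P40 is the value at rank 4: 66.

66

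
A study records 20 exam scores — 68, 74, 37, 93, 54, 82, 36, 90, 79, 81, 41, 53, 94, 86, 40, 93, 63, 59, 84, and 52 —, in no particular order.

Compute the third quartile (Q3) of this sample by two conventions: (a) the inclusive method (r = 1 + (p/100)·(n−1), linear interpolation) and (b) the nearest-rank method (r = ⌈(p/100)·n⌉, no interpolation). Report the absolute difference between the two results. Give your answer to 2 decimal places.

0.50

Sorted: 36, 37, 40, 41, 52, 53, 54, 59, 63, 68, 74, 79, 81, 82, 84, 86, 90, 93, 93, 94.
n = 20.
(a) r = 15.25; between ranks 15 (84) and 16 (86): 84.5.
(b) the nearest-rank method: rank 15 → 84.
|84.5 − 84| = 0.5.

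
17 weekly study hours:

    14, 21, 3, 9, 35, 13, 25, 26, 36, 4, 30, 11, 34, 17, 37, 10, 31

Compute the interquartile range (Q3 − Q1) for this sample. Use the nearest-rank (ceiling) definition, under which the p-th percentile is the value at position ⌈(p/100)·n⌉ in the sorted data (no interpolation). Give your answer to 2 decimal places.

Sorted: 3, 4, 9, 10, 11, 13, 14, 17, 21, 25, 26, 30, 31, 34, 35, 36, 37.
n = 17.
P25: rank ⌈25/100·17⌉ = 5 → 11.
P75: rank ⌈75/100·17⌉ = 13 → 31.
Difference: 31 − 11 = 20.

20.00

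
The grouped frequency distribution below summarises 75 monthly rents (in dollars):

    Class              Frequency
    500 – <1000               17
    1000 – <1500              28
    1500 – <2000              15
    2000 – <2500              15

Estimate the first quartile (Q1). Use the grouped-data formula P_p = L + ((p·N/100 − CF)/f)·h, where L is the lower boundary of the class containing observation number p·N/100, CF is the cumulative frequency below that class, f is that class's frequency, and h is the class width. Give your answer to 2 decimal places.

1031.25

N = 75; target position k = 25/100 · 75 = 18.75.
Cumulative frequencies: 17, 45, 60, 75.
Observation 18.75 falls in the class 1000 – <1500.
L = 1000, CF = 17, f = 28, h = 500.
P25 = 1000 + ((18.75 − 17)/28)·500 = 1000 + 31.25 = 1031.25.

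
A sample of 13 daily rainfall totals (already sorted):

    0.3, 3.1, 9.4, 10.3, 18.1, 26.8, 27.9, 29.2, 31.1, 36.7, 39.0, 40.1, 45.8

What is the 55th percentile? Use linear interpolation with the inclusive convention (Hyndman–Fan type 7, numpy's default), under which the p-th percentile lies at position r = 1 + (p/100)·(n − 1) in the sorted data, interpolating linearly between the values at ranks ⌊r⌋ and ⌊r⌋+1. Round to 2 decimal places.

n = 13.
r = 1 + (55/100)·(13 − 1) = 1 + 6.6 = 7.6.
Rank 7 is 27.9 and rank 8 is 29.2.
Interpolate: 27.9 + 0.6·(29.2 − 27.9) = 27.9 + 0.6·1.3 = 28.68.

28.68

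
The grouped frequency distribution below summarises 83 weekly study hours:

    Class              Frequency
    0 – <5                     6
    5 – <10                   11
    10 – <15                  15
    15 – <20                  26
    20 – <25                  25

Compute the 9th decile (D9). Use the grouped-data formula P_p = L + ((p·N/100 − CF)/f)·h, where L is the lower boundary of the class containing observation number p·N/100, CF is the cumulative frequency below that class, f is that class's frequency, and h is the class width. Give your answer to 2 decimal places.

N = 83; target position k = 90/100 · 83 = 74.7.
Cumulative frequencies: 6, 17, 32, 58, 83.
Observation 74.7 falls in the class 20 – <25.
L = 20, CF = 58, f = 25, h = 5.
P90 = 20 + ((74.7 − 58)/25)·5 = 20 + 3.34 = 23.34.

23.34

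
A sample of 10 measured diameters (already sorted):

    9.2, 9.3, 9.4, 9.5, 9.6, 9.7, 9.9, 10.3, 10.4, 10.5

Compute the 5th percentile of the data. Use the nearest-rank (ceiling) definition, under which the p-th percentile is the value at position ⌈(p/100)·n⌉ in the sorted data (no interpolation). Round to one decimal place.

9.2

n = 10.
Position = ⌈5/100 · 10⌉ = ⌈0.5⌉ = 1.
The value at rank 1 is 9.2.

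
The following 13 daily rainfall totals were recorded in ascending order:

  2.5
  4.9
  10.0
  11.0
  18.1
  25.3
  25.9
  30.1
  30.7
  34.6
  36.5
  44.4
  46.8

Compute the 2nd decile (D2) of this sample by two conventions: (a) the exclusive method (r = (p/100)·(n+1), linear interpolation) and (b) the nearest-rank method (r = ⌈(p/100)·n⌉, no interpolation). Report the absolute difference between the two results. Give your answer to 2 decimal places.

n = 13.
(a) r = 2.8; between ranks 2 (4.9) and 3 (10.0): 8.98.
(b) the nearest-rank method: rank 3 → 10.
|8.98 − 10| = 1.02.

1.02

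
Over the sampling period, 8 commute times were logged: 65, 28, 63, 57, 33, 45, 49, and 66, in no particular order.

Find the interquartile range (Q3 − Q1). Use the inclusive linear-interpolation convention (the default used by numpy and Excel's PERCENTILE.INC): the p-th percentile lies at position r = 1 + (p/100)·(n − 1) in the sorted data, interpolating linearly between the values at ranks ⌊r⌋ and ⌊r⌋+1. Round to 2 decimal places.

21.50

Sorted: 28, 33, 45, 49, 57, 63, 65, 66.
n = 8.
P25: r = 2.75; ranks 2–3 are 33, 45; interpolating gives 42.
P75: r = 6.25; ranks 6–7 are 63, 65; interpolating gives 63.5.
Difference: 63.5 − 42 = 21.5.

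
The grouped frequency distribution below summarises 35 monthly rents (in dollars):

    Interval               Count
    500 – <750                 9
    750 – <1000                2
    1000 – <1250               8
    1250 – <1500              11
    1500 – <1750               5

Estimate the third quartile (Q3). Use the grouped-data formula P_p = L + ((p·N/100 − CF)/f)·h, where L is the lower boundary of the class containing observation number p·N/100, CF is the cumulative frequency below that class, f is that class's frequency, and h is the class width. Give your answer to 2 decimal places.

N = 35; target position k = 75/100 · 35 = 26.25.
Cumulative frequencies: 9, 11, 19, 30, 35.
Observation 26.25 falls in the class 1250 – <1500.
L = 1250, CF = 19, f = 11, h = 250.
P75 = 1250 + ((26.25 − 19)/11)·250 = 1250 + 164.773 = 1414.77.

1414.77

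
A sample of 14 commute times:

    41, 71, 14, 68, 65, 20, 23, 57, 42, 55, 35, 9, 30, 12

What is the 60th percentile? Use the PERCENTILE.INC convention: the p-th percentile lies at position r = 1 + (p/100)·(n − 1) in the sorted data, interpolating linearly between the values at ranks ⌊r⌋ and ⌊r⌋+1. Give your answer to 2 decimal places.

41.80

Sorted: 9, 12, 14, 20, 23, 30, 35, 41, 42, 55, 57, 65, 68, 71.
n = 14.
r = 1 + (60/100)·(14 − 1) = 1 + 7.8 = 8.8.
Rank 8 is 41 and rank 9 is 42.
Interpolate: 41 + 0.8·(42 − 41) = 41 + 0.8·1 = 41.8.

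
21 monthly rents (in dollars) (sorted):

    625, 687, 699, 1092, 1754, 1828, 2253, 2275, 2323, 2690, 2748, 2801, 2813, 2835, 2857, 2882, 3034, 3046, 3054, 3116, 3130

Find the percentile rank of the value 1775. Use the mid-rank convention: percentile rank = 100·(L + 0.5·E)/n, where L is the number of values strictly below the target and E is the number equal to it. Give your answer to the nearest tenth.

23.8

Count below 1775: L = 5; count equal: E = 0; n = 21.
Percentile rank = 100·(5 + 0.5·0)/21 = 100·5/21 = 23.81.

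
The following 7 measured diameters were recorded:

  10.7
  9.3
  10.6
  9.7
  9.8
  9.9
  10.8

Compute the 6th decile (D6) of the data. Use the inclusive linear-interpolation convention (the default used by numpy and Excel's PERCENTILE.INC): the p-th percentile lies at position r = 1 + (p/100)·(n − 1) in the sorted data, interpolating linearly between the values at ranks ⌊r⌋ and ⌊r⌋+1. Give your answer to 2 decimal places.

10.32

Sorted: 9.3, 9.7, 9.8, 9.9, 10.6, 10.7, 10.8.
n = 7.
r = 1 + (60/100)·(7 − 1) = 1 + 3.6 = 4.6.
Rank 4 is 9.9 and rank 5 is 10.6.
Interpolate: 9.9 + 0.6·(10.6 − 9.9) = 9.9 + 0.6·0.7 = 10.32.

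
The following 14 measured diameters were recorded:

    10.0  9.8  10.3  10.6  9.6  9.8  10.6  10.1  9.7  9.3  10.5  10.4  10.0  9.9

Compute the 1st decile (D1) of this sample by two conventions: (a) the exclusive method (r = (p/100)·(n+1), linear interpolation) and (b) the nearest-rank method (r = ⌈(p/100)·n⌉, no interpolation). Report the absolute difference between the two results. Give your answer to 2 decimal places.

0.15

Sorted: 9.3, 9.6, 9.7, 9.8, 9.8, 9.9, 10.0, 10.0, 10.1, 10.3, 10.4, 10.5, 10.6, 10.6.
n = 14.
(a) r = 1.5; between ranks 1 (9.3) and 2 (9.6): 9.45.
(b) the nearest-rank method: rank 2 → 9.6.
|9.45 − 9.6| = 0.15.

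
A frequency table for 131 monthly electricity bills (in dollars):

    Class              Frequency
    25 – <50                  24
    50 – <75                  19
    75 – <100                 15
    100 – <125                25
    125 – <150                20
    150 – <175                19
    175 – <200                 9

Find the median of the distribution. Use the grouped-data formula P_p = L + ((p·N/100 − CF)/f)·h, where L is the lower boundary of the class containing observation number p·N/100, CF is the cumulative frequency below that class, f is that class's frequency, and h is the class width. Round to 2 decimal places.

107.50

N = 131; target position k = 50/100 · 131 = 65.5.
Cumulative frequencies: 24, 43, 58, 83, 103, 122, 131.
Observation 65.5 falls in the class 100 – <125.
L = 100, CF = 58, f = 25, h = 25.
P50 = 100 + ((65.5 − 58)/25)·25 = 100 + 7.5 = 107.5.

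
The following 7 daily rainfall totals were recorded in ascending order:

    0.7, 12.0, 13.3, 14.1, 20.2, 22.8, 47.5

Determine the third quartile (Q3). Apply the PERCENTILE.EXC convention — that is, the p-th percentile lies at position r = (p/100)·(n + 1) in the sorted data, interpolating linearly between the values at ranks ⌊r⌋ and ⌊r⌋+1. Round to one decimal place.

n = 7.
r = (75/100)·(7 + 1) = 6.
r is an integer, so P75 is the value at rank 6: 22.8.

22.8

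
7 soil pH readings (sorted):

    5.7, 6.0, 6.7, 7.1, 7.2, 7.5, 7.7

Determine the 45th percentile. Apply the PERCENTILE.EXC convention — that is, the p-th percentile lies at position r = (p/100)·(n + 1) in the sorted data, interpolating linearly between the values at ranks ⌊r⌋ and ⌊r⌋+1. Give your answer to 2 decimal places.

n = 7.
r = (45/100)·(7 + 1) = 3.6.
Rank 3 is 6.7 and rank 4 is 7.1.
Interpolate: 6.7 + 0.6·(7.1 − 6.7) = 6.7 + 0.6·0.4 = 6.94.

6.94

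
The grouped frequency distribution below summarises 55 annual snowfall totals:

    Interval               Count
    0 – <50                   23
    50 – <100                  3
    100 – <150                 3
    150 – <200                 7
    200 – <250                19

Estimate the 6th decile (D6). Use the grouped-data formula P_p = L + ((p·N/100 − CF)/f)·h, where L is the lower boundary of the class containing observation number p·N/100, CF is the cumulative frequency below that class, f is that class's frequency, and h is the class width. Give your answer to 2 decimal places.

178.57

N = 55; target position k = 60/100 · 55 = 33.
Cumulative frequencies: 23, 26, 29, 36, 55.
Observation 33 falls in the class 150 – <200.
L = 150, CF = 29, f = 7, h = 50.
P60 = 150 + ((33 − 29)/7)·50 = 150 + 28.5714 = 178.571.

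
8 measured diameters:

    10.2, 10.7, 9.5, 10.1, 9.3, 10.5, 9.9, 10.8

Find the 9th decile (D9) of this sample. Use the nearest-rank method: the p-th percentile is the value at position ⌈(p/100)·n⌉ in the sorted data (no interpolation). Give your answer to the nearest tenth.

10.8

Sorted: 9.3, 9.5, 9.9, 10.1, 10.2, 10.5, 10.7, 10.8.
n = 8.
Position = ⌈90/100 · 8⌉ = ⌈7.2⌉ = 8.
The value at rank 8 is 10.8.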